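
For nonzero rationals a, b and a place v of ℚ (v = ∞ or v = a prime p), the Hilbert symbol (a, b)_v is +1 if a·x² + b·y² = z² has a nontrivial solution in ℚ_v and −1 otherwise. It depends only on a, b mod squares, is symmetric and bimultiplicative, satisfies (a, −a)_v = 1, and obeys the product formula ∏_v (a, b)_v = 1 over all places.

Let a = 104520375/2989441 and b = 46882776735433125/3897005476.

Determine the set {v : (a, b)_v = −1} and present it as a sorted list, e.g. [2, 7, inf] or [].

[3, 5, 31, 37]

(a, b) ≡ (5735, 93) mod (ℚ^×)²; places V = {2, 3, 5, 7, 13, 19, 29, 31, 37, ∞}.
(a,b)_7: α=-2, u≡2; β=-8, v≡1 (mod 7); (2|7)=+1, (1|7)=+1; sign (−1)^0·+1^-8·+1^-2 = +1.
(a,b)_19: α=-2, u≡4; β=0, v≡11 (mod 19); (4|19)=+1, (11|19)=+1; sign (−1)^0·+1^0·+1^-2 = +1.
(a,b)_37: α=1, u≡27; β=2, v≡6 (mod 37); (27|37)=+1, (6|37)=-1; sign (−1)^0·+1^2·-1^1 = -1.
(a,b)_29: α=0, u≡5; β=2, v≡22 (mod 29); (5|29)=+1, (22|29)=+1; sign (−1)^0·+1^2·+1^0 = +1.
(a,b)_31: α=1, u≡26; β=3, v≡13 (mod 31); (26|31)=-1, (13|31)=-1; sign (−1)^1·-1^3·-1^1 = -1.
(a,b)_5: α=3, u≡3; β=4, v≡3 (mod 5); (3|5)=-1, (3|5)=-1; sign (−1)^0·-1^4·-1^3 = -1.
(a,b)_13: α=-2, u≡7; β=-2, v≡7 (mod 13); (7|13)=-1, (7|13)=-1; sign (−1)^0·-1^-2·-1^-2 = +1.
(a,b)_3: α=6, u≡2; β=7, v≡1 (mod 3); (2|3)=-1, (1|3)=+1; sign (−1)^0·-1^7·+1^6 = -1.
(a,b)_2: α=0, β=-2; u≡7, v≡5 (mod 8); ε(u)ε(v)=1·0, αω(v)=0·1, βω(u)=-2·0; sum ≡ 0  ⇒  +1.
(a,b)_∞: sgn(5735)=+, sgn(93)=+, so +1.
Ram(5735, 93) = {3, 5, 31, 37}; no ℚ_3-point on the conic.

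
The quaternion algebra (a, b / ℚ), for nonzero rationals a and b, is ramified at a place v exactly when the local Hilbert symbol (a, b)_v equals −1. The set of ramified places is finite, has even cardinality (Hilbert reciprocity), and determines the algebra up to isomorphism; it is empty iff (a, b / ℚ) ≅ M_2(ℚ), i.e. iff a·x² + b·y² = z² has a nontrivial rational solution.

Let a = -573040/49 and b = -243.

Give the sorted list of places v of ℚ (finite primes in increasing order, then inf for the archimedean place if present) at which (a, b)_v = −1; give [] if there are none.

Mod squares: a ≡ -35815, b ≡ -3. Check v ∈ {∞, 2, 3, 5, 7, 13, 19, 29}.
v=29: a=29^1·(≡27), b=29^0·(≡18) mod 29; (27|29)=-1, (18|29)=-1; (−1)^{1·0·14}·(-1)^0·(-1)^1 = -1.
v=5: a=5^1·(≡3), b=5^0·(≡2) mod 5; (3|5)=-1, (2|5)=-1; (−1)^{1·0·2}·(-1)^0·(-1)^1 = -1.
v=2: v_2(a)=4, v_2(b)=0; units ≡ 1, 5 (mod 8); ε·ε+αω+βω = 0·0+4·1+0·0 ≡ 0  ⇒  (a,b)_2 = +1.
v=∞: -35815 < 0 and -3 < 0  ⇒  (a,b)_∞ = -1.
v=13: a=13^1·(≡12), b=13^0·(≡4) mod 13; (12|13)=+1, (4|13)=+1; (−1)^{1·0·6}·(+1)^0·(+1)^1 = +1.
v=19: a=19^1·(≡8), b=19^0·(≡4) mod 19; (8|19)=-1, (4|19)=+1; (−1)^{1·0·9}·(-1)^0·(+1)^1 = +1.
v=3: a=3^0·(≡2), b=3^5·(≡2) mod 3; (2|3)=-1, (2|3)=-1; (−1)^{0·5·1}·(-1)^5·(-1)^0 = -1.
v=7: a=7^-2·(≡1), b=7^0·(≡2) mod 7; (1|7)=+1, (2|7)=+1; (−1)^{-2·0·3}·(+1)^0·(+1)^-2 = +1.
(-35815, -3 / ℚ) ramifies at {3, 5, 29, ∞}: a division algebra.

[3, 5, 29, inf]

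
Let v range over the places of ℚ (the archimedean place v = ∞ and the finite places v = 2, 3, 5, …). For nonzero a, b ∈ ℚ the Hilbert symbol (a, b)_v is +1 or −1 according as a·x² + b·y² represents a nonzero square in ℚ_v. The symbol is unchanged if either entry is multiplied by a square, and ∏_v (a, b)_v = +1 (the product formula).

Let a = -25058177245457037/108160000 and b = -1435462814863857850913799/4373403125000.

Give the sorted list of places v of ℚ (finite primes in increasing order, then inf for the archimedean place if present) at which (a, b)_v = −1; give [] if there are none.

(a, b) ≡ (-7733, -1102) mod (ℚ^×)²; places V = {2, 3, 5, 7, 11, 13, 19, 29, 37, ∞}.
(a,b)_3: α=6, u≡1; β=4, v≡2 (mod 3); (1|3)=+1, (2|3)=-1; sign (−1)^0·+1^4·-1^6 = +1.
(a,b)_19: α=3, u≡5; β=5, v≡18 (mod 19); (5|19)=+1, (18|19)=-1; sign (−1)^1·+1^5·-1^3 = +1.
(a,b)_29: α=2, u≡19; β=3, v≡9 (mod 29); (19|29)=-1, (9|29)=+1; sign (−1)^0·-1^3·+1^2 = -1.
(a,b)_7: α=0, u≡1; β=-2, v≡4 (mod 7); (1|7)=+1, (4|7)=+1; sign (−1)^0·+1^-2·+1^0 = +1.
(a,b)_11: α=5, u≡1; β=8, v≡5 (mod 11); (1|11)=+1, (5|11)=+1; sign (−1)^0·+1^8·+1^5 = +1.
(a,b)_13: α=-2, u≡2; β=-4, v≡9 (mod 13); (2|13)=-1, (9|13)=+1; sign (−1)^0·-1^-4·+1^-2 = +1.
(a,b)_2: α=-10, β=-3; u≡3, v≡1 (mod 8); ε(u)ε(v)=1·0, αω(v)=-10·0, βω(u)=-3·1; sum ≡ 1  ⇒  -1.
(a,b)_5: α=-4, u≡3; β=-8, v≡3 (mod 5); (3|5)=-1, (3|5)=-1; sign (−1)^0·-1^-8·-1^-4 = +1.
(a,b)_37: α=1, u≡5; β=2, v≡18 (mod 37); (5|37)=-1, (18|37)=-1; sign (−1)^0·-1^2·-1^1 = -1.
(a,b)_∞: sgn(-7733)=−, sgn(-1102)=−, so -1.
|Ram(-7733, -1102)| = 4, even; anisotropic at {2, 29, 37, ∞}.

[2, 29, 37, inf]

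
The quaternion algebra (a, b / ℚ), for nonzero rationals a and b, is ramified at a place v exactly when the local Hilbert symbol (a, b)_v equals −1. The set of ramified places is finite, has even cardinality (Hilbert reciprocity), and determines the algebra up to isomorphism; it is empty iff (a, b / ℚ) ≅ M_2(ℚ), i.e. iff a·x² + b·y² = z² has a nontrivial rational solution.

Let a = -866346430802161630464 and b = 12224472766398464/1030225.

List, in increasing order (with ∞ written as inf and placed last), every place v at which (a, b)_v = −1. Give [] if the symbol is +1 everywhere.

[2, 11, 13, 19, 23, 31, 43, 53]

(a, b) ≡ (-37789, 4414926659) mod (ℚ^×)²; places V = {2, 3, 5, 7, 11, 13, 19, 23, 29, 31, 43, 53, ∞}.
(a,b)_7: α=0, u≡4; β=-2, v≡3 (mod 7); (4|7)=+1, (3|7)=-1; sign (−1)^0·+1^-2·-1^0 = +1.
(a,b)_∞: sgn(-37789)=−, sgn(4414926659)=+, so +1.
(a,b)_43: α=2, u≡28; β=1, v≡27 (mod 43); (28|43)=-1, (27|43)=-1; sign (−1)^0·-1^1·-1^2 = -1.
(a,b)_13: α=2, u≡5; β=3, v≡7 (mod 13); (5|13)=-1, (7|13)=-1; sign (−1)^0·-1^3·-1^2 = -1.
(a,b)_29: α=0, u≡11; β=-2, v≡23 (mod 29); (11|29)=-1, (23|29)=+1; sign (−1)^0·-1^-2·+1^0 = +1.
(a,b)_53: α=1, u≡16; β=1, v≡35 (mod 53); (16|53)=+1, (35|53)=-1; sign (−1)^0·+1^1·-1^1 = -1.
(a,b)_31: α=1, u≡24; β=1, v≡30 (mod 31); (24|31)=-1, (30|31)=-1; sign (−1)^1·-1^1·-1^1 = -1.
(a,b)_2: α=8, β=14; u≡3, v≡3 (mod 8); ε(u)ε(v)=1·1, αω(v)=8·1, βω(u)=14·1; sum ≡ 1  ⇒  -1.
(a,b)_11: α=2, u≡7; β=1, v≡2 (mod 11); (7|11)=-1, (2|11)=-1; sign (−1)^0·-1^1·-1^2 = -1.
(a,b)_5: α=0, u≡1; β=-2, v≡1 (mod 5); (1|5)=+1, (1|5)=+1; sign (−1)^0·+1^-2·+1^0 = +1.
(a,b)_3: α=8, u≡2; β=0, v≡2 (mod 3); (2|3)=-1, (2|3)=-1; sign (−1)^0·-1^0·-1^8 = +1.
(a,b)_23: α=1, u≡2; β=1, v≡4 (mod 23); (2|23)=+1, (4|23)=+1; sign (−1)^1·+1^1·+1^1 = -1.
(a,b)_19: α=2, u≡10; β=1, v≡14 (mod 19); (10|19)=-1, (14|19)=-1; sign (−1)^0·-1^1·-1^2 = -1.
Ram(-37789, 4414926659) = {2, 11, 13, 19, 23, 31, 43, 53}; no ℚ_2-point on the conic.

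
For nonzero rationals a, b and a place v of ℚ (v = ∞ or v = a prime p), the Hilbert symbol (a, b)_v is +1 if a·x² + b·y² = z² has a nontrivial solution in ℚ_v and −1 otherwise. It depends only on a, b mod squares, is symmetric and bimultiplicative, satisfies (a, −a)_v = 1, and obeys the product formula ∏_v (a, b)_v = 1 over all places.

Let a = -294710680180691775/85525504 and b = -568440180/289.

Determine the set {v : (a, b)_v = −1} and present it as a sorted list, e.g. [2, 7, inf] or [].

[3, 31, 41, inf]

Mod squares: a ≡ -3621079, b ≡ -35805. Check v ∈ {∞, 2, 3, 5, 7, 11, 13, 17, 19, 31, 37, 41}.
v=3: a=3^2·(≡2), b=3^5·(≡2) mod 3; (2|3)=-1, (2|3)=-1; (−1)^{2·5·1}·(-1)^5·(-1)^2 = -1.
v=2: v_2(a)=-10, v_2(b)=2; units ≡ 1, 3 (mod 8); ε·ε+αω+βω = 0·1+-10·1+2·0 ≡ 0  ⇒  (a,b)_2 = +1.
v=41: a=41^1·(≡10), b=41^0·(≡28) mod 41; (10|41)=+1, (28|41)=-1; (−1)^{1·0·20}·(+1)^0·(-1)^1 = -1.
v=∞: -3621079 < 0 and -35805 < 0  ⇒  (a,b)_∞ = -1.
v=11: a=11^3·(≡8), b=11^1·(≡1) mod 11; (8|11)=-1, (1|11)=+1; (−1)^{3·1·5}·(-1)^1·(+1)^3 = +1.
v=7: a=7^3·(≡3), b=7^3·(≡2) mod 7; (3|7)=-1, (2|7)=+1; (−1)^{3·3·3}·(-1)^3·(+1)^3 = +1.
v=17: a=17^-4·(≡11), b=17^-2·(≡6) mod 17; (11|17)=-1, (6|17)=-1; (−1)^{-4·-2·8}·(-1)^-2·(-1)^-4 = +1.
v=5: a=5^2·(≡1), b=5^1·(≡1) mod 5; (1|5)=+1, (1|5)=+1; (−1)^{2·1·2}·(+1)^1·(+1)^2 = +1.
v=19: a=19^2·(≡17), b=19^0·(≡18) mod 19; (17|19)=+1, (18|19)=-1; (−1)^{2·0·9}·(+1)^0·(-1)^2 = +1.
v=37: a=37^1·(≡17), b=37^0·(≡27) mod 37; (17|37)=-1, (27|37)=+1; (−1)^{1·0·18}·(-1)^0·(+1)^1 = +1.
v=13: a=13^2·(≡7), b=13^0·(≡10) mod 13; (7|13)=-1, (10|13)=+1; (−1)^{2·0·6}·(-1)^0·(+1)^2 = +1.
v=31: a=31^1·(≡13), b=31^1·(≡3) mod 31; (13|31)=-1, (3|31)=-1; (−1)^{1·1·15}·(-1)^1·(-1)^1 = -1.
|Ram(-3621079, -35805)| = 4, even; anisotropic at {3, 31, 41, ∞}.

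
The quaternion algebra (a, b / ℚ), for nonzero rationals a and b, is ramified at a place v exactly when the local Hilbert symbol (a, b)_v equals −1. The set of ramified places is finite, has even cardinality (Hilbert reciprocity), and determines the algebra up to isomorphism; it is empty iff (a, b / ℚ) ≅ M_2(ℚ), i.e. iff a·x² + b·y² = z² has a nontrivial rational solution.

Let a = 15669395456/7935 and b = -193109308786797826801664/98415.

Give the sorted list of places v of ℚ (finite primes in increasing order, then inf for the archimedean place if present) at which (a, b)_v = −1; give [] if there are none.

(a, b) ≡ (7410, -390) mod (ℚ^×)²; places V = {2, 3, 5, 11, 13, 19, 23, ∞}.
(a,b)_5: α=-1, u≡3; β=-1, v≡2 (mod 5); (3|5)=-1, (2|5)=-1; sign (−1)^0·-1^-1·-1^-1 = +1.
(a,b)_13: α=1, u≡6; β=3, v≡4 (mod 13); (6|13)=-1, (4|13)=+1; sign (−1)^0·-1^3·+1^1 = -1.
(a,b)_19: α=1, u≡12; β=2, v≡1 (mod 19); (12|19)=-1, (1|19)=+1; sign (−1)^0·-1^2·+1^1 = +1.
(a,b)_∞: sgn(7410)=+, sgn(-390)=−, so +1.
(a,b)_2: α=19, β=37; u≡1, v≡5 (mod 8); ε(u)ε(v)=0·0, αω(v)=19·1, βω(u)=37·0; sum ≡ 1  ⇒  -1.
(a,b)_11: α=2, u≡2; β=6, v≡10 (mod 11); (2|11)=-1, (10|11)=-1; sign (−1)^0·-1^6·-1^2 = +1.
(a,b)_23: α=-2, u≡2; β=0, v≡1 (mod 23); (2|23)=+1, (1|23)=+1; sign (−1)^0·+1^0·+1^-2 = +1.
(a,b)_3: α=-1, u≡1; β=-9, v≡2 (mod 3); (1|3)=+1, (2|3)=-1; sign (−1)^1·+1^-9·-1^-1 = +1.
|Ram(7410, -390)| = 2, even; anisotropic at {2, 13}.

[2, 13]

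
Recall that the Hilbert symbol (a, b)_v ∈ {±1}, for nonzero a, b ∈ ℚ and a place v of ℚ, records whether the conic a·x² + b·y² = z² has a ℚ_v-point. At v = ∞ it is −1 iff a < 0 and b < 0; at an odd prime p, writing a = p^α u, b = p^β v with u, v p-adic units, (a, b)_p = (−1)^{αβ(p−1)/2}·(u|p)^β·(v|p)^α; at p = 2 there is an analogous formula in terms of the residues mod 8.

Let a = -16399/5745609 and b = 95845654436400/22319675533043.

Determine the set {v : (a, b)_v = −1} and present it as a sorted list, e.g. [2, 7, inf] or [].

[11, 17]

(a, b) ≡ (-31, 3553) mod (ℚ^×)²; places V = {2, 3, 5, 7, 11, 17, 19, 23, 31, 47, ∞}.
(a,b)_5: α=0, u≡4; β=2, v≡2 (mod 5); (4|5)=+1, (2|5)=-1; sign (−1)^0·+1^2·-1^0 = +1.
(a,b)_17: α=-2, u≡5; β=-3, v≡11 (mod 17); (5|17)=-1, (11|17)=-1; sign (−1)^0·-1^-3·-1^-2 = -1.
(a,b)_19: α=0, u≡4; β=-1, v≡17 (mod 19); (4|19)=+1, (17|19)=+1; sign (−1)^0·+1^-1·+1^0 = +1.
(a,b)_2: α=0, β=4; u≡1, v≡1 (mod 8); ε(u)ε(v)=0·0, αω(v)=0·0, βω(u)=4·0; sum ≡ 0  ⇒  +1.
(a,b)_∞: sgn(-31)=−, sgn(3553)=+, so +1.
(a,b)_7: α=0, u≡1; β=-2, v≡2 (mod 7); (1|7)=+1, (2|7)=+1; sign (−1)^0·+1^-2·+1^0 = +1.
(a,b)_11: α=0, u≡2; β=1, v≡1 (mod 11); (2|11)=-1, (1|11)=+1; sign (−1)^0·-1^1·+1^0 = -1.
(a,b)_3: α=-2, u≡2; β=4, v≡1 (mod 3); (2|3)=-1, (1|3)=+1; sign (−1)^0·-1^4·+1^-2 = +1.
(a,b)_31: α=1, u≡13; β=2, v≡28 (mod 31); (13|31)=-1, (28|31)=+1; sign (−1)^0·-1^2·+1^1 = +1.
(a,b)_23: α=2, u≡19; β=4, v≡14 (mod 23); (19|23)=-1, (14|23)=-1; sign (−1)^0·-1^4·-1^2 = +1.
(a,b)_47: α=-2, u≡12; β=-4, v≡36 (mod 47); (12|47)=+1, (36|47)=+1; sign (−1)^0·+1^-4·+1^-2 = +1.
|Ram(-31, 3553)| = 2, even; anisotropic at {11, 17}.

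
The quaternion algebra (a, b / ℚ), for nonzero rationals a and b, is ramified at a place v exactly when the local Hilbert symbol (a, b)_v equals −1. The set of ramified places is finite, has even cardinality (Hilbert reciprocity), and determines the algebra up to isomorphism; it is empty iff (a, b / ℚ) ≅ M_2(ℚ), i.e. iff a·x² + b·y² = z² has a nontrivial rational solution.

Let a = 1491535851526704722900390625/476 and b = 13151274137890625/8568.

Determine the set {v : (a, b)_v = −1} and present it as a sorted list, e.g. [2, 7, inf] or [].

(a, b) ≡ (41055, 346766) mod (ℚ^×)²; places V = {2, 3, 5, 7, 11, 17, 19, 23, 31, 47, ∞}.
(a,b)_23: α=3, u≡5; β=2, v≡12 (mod 23); (5|23)=-1, (12|23)=+1; sign (−1)^0·-1^2·+1^3 = +1.
(a,b)_19: α=4, u≡18; β=2, v≡9 (mod 19); (18|19)=-1, (9|19)=+1; sign (−1)^0·-1^2·+1^4 = +1.
(a,b)_2: α=-2, β=-3; u≡7, v≡7 (mod 8); ε(u)ε(v)=1·1, αω(v)=-2·0, βω(u)=-3·0; sum ≡ 1  ⇒  -1.
(a,b)_11: α=2, u≡4; β=2, v≡7 (mod 11); (4|11)=+1, (7|11)=-1; sign (−1)^0·+1^2·-1^2 = +1.
(a,b)_7: α=-1, u≡5; β=-1, v≡5 (mod 7); (5|7)=-1, (5|7)=-1; sign (−1)^1·-1^-1·-1^-1 = -1.
(a,b)_47: α=2, u≡16; β=1, v≡26 (mod 47); (16|47)=+1, (26|47)=-1; sign (−1)^0·+1^1·-1^2 = +1.
(a,b)_∞: sgn(41055)=+, sgn(346766)=+, so +1.
(a,b)_17: α=-1, u≡16; β=-1, v≡15 (mod 17); (16|17)=+1, (15|17)=+1; sign (−1)^0·+1^-1·+1^-1 = +1.
(a,b)_5: α=13, u≡4; β=8, v≡1 (mod 5); (4|5)=+1, (1|5)=+1; sign (−1)^0·+1^8·+1^13 = +1.
(a,b)_31: α=2, u≡27; β=1, v≡30 (mod 31); (27|31)=-1, (30|31)=-1; sign (−1)^0·-1^1·-1^2 = -1.
(a,b)_3: α=1, u≡2; β=-2, v≡2 (mod 3); (2|3)=-1, (2|3)=-1; sign (−1)^0·-1^-2·-1^1 = -1.
Ram(41055, 346766) = {2, 3, 7, 31}; no ℚ_2-point on the conic.

[2, 3, 7, 31]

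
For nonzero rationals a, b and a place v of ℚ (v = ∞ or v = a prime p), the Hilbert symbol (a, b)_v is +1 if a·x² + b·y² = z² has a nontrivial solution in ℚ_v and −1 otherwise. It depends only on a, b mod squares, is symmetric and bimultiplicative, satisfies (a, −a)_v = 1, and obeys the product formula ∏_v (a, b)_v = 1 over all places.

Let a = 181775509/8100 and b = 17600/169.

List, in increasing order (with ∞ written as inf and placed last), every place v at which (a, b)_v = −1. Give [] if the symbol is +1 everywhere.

Mod squares: a ≡ 1189, b ≡ 11. Check v ∈ {∞, 2, 3, 5, 11, 13, 17, 23, 29, 41}.
v=29: a=29^1·(≡10), b=29^0·(≡18) mod 29; (10|29)=-1, (18|29)=-1; (−1)^{1·0·14}·(-1)^0·(-1)^1 = -1.
v=17: a=17^2·(≡4), b=17^0·(≡12) mod 17; (4|17)=+1, (12|17)=-1; (−1)^{2·0·8}·(+1)^0·(-1)^2 = +1.
v=11: a=11^0·(≡9), b=11^1·(≡4) mod 11; (9|11)=+1, (4|11)=+1; (−1)^{0·1·5}·(+1)^1·(+1)^0 = +1.
v=41: a=41^1·(≡22), b=41^0·(≡35) mod 41; (22|41)=-1, (35|41)=-1; (−1)^{1·0·20}·(-1)^0·(-1)^1 = -1.
v=∞: 1189 > 0 and 11 > 0  ⇒  (a,b)_∞ = +1.
v=3: a=3^-4·(≡1), b=3^0·(≡2) mod 3; (1|3)=+1, (2|3)=-1; (−1)^{-4·0·1}·(+1)^0·(-1)^-4 = +1.
v=2: v_2(a)=-2, v_2(b)=6; units ≡ 5, 3 (mod 8); ε·ε+αω+βω = 0·1+-2·1+6·1 ≡ 0  ⇒  (a,b)_2 = +1.
v=5: a=5^-2·(≡1), b=5^2·(≡1) mod 5; (1|5)=+1, (1|5)=+1; (−1)^{-2·2·2}·(+1)^2·(+1)^-2 = +1.
v=23: a=23^2·(≡6), b=23^0·(≡15) mod 23; (6|23)=+1, (15|23)=-1; (−1)^{2·0·11}·(+1)^0·(-1)^2 = +1.
v=13: a=13^0·(≡6), b=13^-2·(≡11) mod 13; (6|13)=-1, (11|13)=-1; (−1)^{0·-2·6}·(-1)^-2·(-1)^0 = +1.
Ram(1189, 11) = {29, 41}; no ℚ_29-point on the conic.

[29, 41]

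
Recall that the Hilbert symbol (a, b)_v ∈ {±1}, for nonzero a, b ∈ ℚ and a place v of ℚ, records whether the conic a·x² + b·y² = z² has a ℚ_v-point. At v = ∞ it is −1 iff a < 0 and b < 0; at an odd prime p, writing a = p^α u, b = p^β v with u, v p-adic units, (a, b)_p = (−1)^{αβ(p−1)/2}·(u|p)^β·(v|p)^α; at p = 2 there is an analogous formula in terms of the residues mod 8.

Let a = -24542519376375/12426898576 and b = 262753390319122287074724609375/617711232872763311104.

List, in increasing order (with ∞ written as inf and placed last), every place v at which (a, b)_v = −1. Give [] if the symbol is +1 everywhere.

[11, 19]

Mod squares: a ≡ -95095, b ≡ 95. Check v ∈ {∞, 2, 3, 5, 7, 11, 13, 17, 19, 29, 31}.
v=11: a=11^1·(≡9), b=11^2·(≡7) mod 11; (9|11)=+1, (7|11)=-1; (−1)^{1·2·5}·(+1)^2·(-1)^1 = -1.
v=31: a=31^-4·(≡24), b=31^-8·(≡4) mod 31; (24|31)=-1, (4|31)=+1; (−1)^{-4·-8·15}·(-1)^-8·(+1)^-4 = +1.
v=5: a=5^3·(≡4), b=5^9·(≡1) mod 5; (4|5)=+1, (1|5)=+1; (−1)^{3·9·2}·(+1)^9·(+1)^3 = +1.
v=13: a=13^1·(≡10), b=13^2·(≡1) mod 13; (10|13)=+1, (1|13)=+1; (−1)^{1·2·6}·(+1)^2·(+1)^1 = +1.
v=3: a=3^6·(≡2), b=3^14·(≡2) mod 3; (2|3)=-1, (2|3)=-1; (−1)^{6·14·1}·(-1)^14·(-1)^6 = +1.
v=2: v_2(a)=-4, v_2(b)=-10; units ≡ 1, 7 (mod 8); ε·ε+αω+βω = 0·1+-4·0+-10·0 ≡ 0  ⇒  (a,b)_2 = +1.
v=29: a=29^-2·(≡24), b=29^-4·(≡26) mod 29; (24|29)=+1, (26|29)=-1; (−1)^{-2·-4·14}·(+1)^-4·(-1)^-2 = +1.
v=7: a=7^3·(≡2), b=7^4·(≡4) mod 7; (2|7)=+1, (4|7)=+1; (−1)^{3·4·3}·(+1)^4·(+1)^3 = +1.
v=17: a=17^2·(≡3), b=17^4·(≡6) mod 17; (3|17)=-1, (6|17)=-1; (−1)^{2·4·8}·(-1)^4·(-1)^2 = +1.
v=19: a=19^1·(≡4), b=19^3·(≡17) mod 19; (4|19)=+1, (17|19)=+1; (−1)^{1·3·9}·(+1)^3·(+1)^1 = -1.
v=∞: -95095 < 0 and 95 > 0  ⇒  (a,b)_∞ = +1.
(-95095, 95 / ℚ) ramifies at {11, 19}: a division algebra.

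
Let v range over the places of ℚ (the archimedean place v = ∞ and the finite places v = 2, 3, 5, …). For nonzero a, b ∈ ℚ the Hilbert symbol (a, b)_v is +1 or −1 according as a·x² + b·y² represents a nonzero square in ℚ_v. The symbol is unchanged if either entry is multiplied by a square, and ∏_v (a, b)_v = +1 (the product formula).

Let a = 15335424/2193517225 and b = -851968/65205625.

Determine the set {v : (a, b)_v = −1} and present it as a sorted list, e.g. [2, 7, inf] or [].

[2, 13]

Mod squares: a ≡ 26, b ≡ -13. Check v ∈ {∞, 2, 3, 5, 13, 17, 19, 29}.
v=13: a=13^1·(≡5), b=13^1·(≡9) mod 13; (5|13)=-1, (9|13)=+1; (−1)^{1·1·6}·(-1)^1·(+1)^1 = -1.
v=17: a=17^-2·(≡13), b=17^-2·(≡4) mod 17; (13|17)=+1, (4|17)=+1; (−1)^{-2·-2·8}·(+1)^-2·(+1)^-2 = +1.
v=29: a=29^-2·(≡11), b=29^0·(≡7) mod 29; (11|29)=-1, (7|29)=+1; (−1)^{-2·0·14}·(-1)^0·(+1)^-2 = +1.
v=19: a=19^-2·(≡5), b=19^-2·(≡1) mod 19; (5|19)=+1, (1|19)=+1; (−1)^{-2·-2·9}·(+1)^-2·(+1)^-2 = +1.
v=5: a=5^-2·(≡1), b=5^-4·(≡3) mod 5; (1|5)=+1, (3|5)=-1; (−1)^{-2·-4·2}·(+1)^-4·(-1)^-2 = +1.
v=2: v_2(a)=17, v_2(b)=16; units ≡ 5, 3 (mod 8); ε·ε+αω+βω = 0·1+17·1+16·1 ≡ 1  ⇒  (a,b)_2 = -1.
v=∞: 26 > 0 and -13 < 0  ⇒  (a,b)_∞ = +1.
v=3: a=3^2·(≡2), b=3^0·(≡2) mod 3; (2|3)=-1, (2|3)=-1; (−1)^{2·0·1}·(-1)^0·(-1)^2 = +1.
Ram(26, -13) = {2, 13}; no ℚ_2-point on the conic.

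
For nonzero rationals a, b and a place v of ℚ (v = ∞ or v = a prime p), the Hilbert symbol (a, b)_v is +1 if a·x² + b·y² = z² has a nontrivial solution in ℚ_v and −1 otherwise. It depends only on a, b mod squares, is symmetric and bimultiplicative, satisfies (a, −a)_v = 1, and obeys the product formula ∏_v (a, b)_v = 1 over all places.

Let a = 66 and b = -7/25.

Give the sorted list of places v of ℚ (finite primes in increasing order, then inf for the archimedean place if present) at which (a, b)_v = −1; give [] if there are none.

Mod squares: a ≡ 66, b ≡ -7. Check v ∈ {∞, 2, 3, 5, 7, 11}.
v=11: a=11^1·(≡6), b=11^0·(≡5) mod 11; (6|11)=-1, (5|11)=+1; (−1)^{1·0·5}·(-1)^0·(+1)^1 = +1.
v=2: v_2(a)=1, v_2(b)=0; units ≡ 1, 1 (mod 8); ε·ε+αω+βω = 0·0+1·0+0·0 ≡ 0  ⇒  (a,b)_2 = +1.
v=7: a=7^0·(≡3), b=7^1·(≡5) mod 7; (3|7)=-1, (5|7)=-1; (−1)^{0·1·3}·(-1)^1·(-1)^0 = -1.
v=3: a=3^1·(≡1), b=3^0·(≡2) mod 3; (1|3)=+1, (2|3)=-1; (−1)^{1·0·1}·(+1)^0·(-1)^1 = -1.
v=5: a=5^0·(≡1), b=5^-2·(≡3) mod 5; (1|5)=+1, (3|5)=-1; (−1)^{0·-2·2}·(+1)^-2·(-1)^0 = +1.
v=∞: 66 > 0 and -7 < 0  ⇒  (a,b)_∞ = +1.
(66, -7 / ℚ) ramifies at {3, 7}: a division algebra.

[3, 7]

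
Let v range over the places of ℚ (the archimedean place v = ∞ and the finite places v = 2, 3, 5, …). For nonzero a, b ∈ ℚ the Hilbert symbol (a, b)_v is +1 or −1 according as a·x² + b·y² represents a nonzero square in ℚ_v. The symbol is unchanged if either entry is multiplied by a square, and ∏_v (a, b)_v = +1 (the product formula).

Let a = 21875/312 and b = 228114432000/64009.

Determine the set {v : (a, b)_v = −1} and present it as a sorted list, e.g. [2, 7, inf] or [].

[2, 3, 7, 17]

Mod squares: a ≡ 2730, b ≡ 15470. Check v ∈ {∞, 2, 3, 5, 7, 11, 13, 17, 23}.
v=17: a=17^0·(≡5), b=17^1·(≡9) mod 17; (5|17)=-1, (9|17)=+1; (−1)^{0·1·8}·(-1)^1·(+1)^0 = -1.
v=5: a=5^5·(≡1), b=5^3·(≡4) mod 5; (1|5)=+1, (4|5)=+1; (−1)^{5·3·2}·(+1)^3·(+1)^5 = +1.
v=7: a=7^1·(≡6), b=7^1·(≡3) mod 7; (6|7)=-1, (3|7)=-1; (−1)^{1·1·3}·(-1)^1·(-1)^1 = -1.
v=3: a=3^-1·(≡1), b=3^2·(≡2) mod 3; (1|3)=+1, (2|3)=-1; (−1)^{-1·2·1}·(+1)^2·(-1)^-1 = -1.
v=11: a=11^0·(≡10), b=11^-2·(≡4) mod 11; (10|11)=-1, (4|11)=+1; (−1)^{0·-2·5}·(-1)^-2·(+1)^0 = +1.
v=2: v_2(a)=-3, v_2(b)=17; units ≡ 5, 7 (mod 8); ε·ε+αω+βω = 0·1+-3·0+17·1 ≡ 1  ⇒  (a,b)_2 = -1.
v=13: a=13^-1·(≡2), b=13^1·(≡11) mod 13; (2|13)=-1, (11|13)=-1; (−1)^{-1·1·6}·(-1)^1·(-1)^-1 = +1.
v=∞: 2730 > 0 and 15470 > 0  ⇒  (a,b)_∞ = +1.
v=23: a=23^0·(≡9), b=23^-2·(≡10) mod 23; (9|23)=+1, (10|23)=-1; (−1)^{0·-2·11}·(+1)^-2·(-1)^0 = +1.
Ram(2730, 15470) = {2, 3, 7, 17}; no ℚ_2-point on the conic.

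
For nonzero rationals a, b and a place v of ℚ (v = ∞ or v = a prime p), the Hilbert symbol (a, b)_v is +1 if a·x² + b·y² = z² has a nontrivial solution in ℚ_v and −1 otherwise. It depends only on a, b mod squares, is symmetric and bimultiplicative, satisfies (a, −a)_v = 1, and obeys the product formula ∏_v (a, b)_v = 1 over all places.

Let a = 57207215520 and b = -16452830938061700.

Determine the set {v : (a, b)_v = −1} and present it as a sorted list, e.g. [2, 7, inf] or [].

[3, 5, 7, 19, 23, 37]

Mod squares: a ≡ 44141370, b ≡ -777. Check v ∈ {∞, 2, 3, 5, 7, 13, 19, 23, 37}.
v=23: a=23^1·(≡8), b=23^2·(≡15) mod 23; (8|23)=+1, (15|23)=-1; (−1)^{1·2·11}·(+1)^2·(-1)^1 = -1.
v=19: a=19^1·(≡1), b=19^2·(≡18) mod 19; (1|19)=+1, (18|19)=-1; (−1)^{1·2·9}·(+1)^2·(-1)^1 = -1.
v=∞: 44141370 > 0 and -777 < 0  ⇒  (a,b)_∞ = +1.
v=3: a=3^5·(≡2), b=3^9·(≡2) mod 3; (2|3)=-1, (2|3)=-1; (−1)^{5·9·1}·(-1)^9·(-1)^5 = -1.
v=2: v_2(a)=5, v_2(b)=2; units ≡ 5, 7 (mod 8); ε·ε+αω+βω = 0·1+5·0+2·1 ≡ 0  ⇒  (a,b)_2 = +1.
v=5: a=5^1·(≡4), b=5^2·(≡2) mod 5; (4|5)=+1, (2|5)=-1; (−1)^{1·2·2}·(+1)^2·(-1)^1 = -1.
v=7: a=7^1·(≡2), b=7^1·(≡1) mod 7; (2|7)=+1, (1|7)=+1; (−1)^{1·1·3}·(+1)^1·(+1)^1 = -1.
v=37: a=37^1·(≡19), b=37^1·(≡21) mod 37; (19|37)=-1, (21|37)=+1; (−1)^{1·1·18}·(-1)^1·(+1)^1 = -1.
v=13: a=13^1·(≡11), b=13^2·(≡4) mod 13; (11|13)=-1, (4|13)=+1; (−1)^{1·2·6}·(-1)^2·(+1)^1 = +1.
Ram(44141370, -777) = {3, 5, 7, 19, 23, 37}; no ℚ_3-point on the conic.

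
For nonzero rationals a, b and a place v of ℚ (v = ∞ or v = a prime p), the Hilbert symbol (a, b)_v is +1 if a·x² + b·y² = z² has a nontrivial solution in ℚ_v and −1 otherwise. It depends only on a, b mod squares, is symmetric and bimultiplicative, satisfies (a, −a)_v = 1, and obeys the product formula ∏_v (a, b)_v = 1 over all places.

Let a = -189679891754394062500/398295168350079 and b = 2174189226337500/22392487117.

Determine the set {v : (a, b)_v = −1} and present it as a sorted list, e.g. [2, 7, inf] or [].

(a, b) ≡ (-5655, 195) mod (ℚ^×)²; places V = {2, 3, 5, 7, 11, 13, 19, 23, 29, ∞}.
(a,b)_13: α=-1, u≡7; β=-1, v≡6 (mod 13); (7|13)=-1, (6|13)=-1; sign (−1)^0·-1^-1·-1^-1 = +1.
(a,b)_11: α=-6, u≡6; β=-4, v≡8 (mod 11); (6|11)=-1, (8|11)=-1; sign (−1)^0·-1^-4·-1^-6 = +1.
(a,b)_2: α=2, β=2; u≡1, v≡3 (mod 8); ε(u)ε(v)=0·1, αω(v)=2·1, βω(u)=2·0; sum ≡ 0  ⇒  +1.
(a,b)_29: α=3, u≡10; β=2, v≡8 (mod 29); (10|29)=-1, (8|29)=-1; sign (−1)^0·-1^2·-1^3 = -1.
(a,b)_5: α=7, u≡4; β=5, v≡4 (mod 5); (4|5)=+1, (4|5)=+1; sign (−1)^0·+1^5·+1^7 = +1.
(a,b)_23: α=2, u≡6; β=2, v≡5 (mod 23); (6|23)=+1, (5|23)=-1; sign (−1)^0·+1^2·-1^2 = +1.
(a,b)_7: α=-8, u≡1; β=-6, v≡5 (mod 7); (1|7)=+1, (5|7)=-1; sign (−1)^0·+1^-6·-1^-8 = +1.
(a,b)_∞: sgn(-5655)=−, sgn(195)=+, so +1.
(a,b)_3: α=-1, u≡2; β=1, v≡2 (mod 3); (2|3)=-1, (2|3)=-1; sign (−1)^1·-1^1·-1^-1 = -1.
(a,b)_19: α=6, u≡16; β=4, v≡9 (mod 19); (16|19)=+1, (9|19)=+1; sign (−1)^0·+1^4·+1^6 = +1.
(-5655, 195 / ℚ) ramifies at {3, 29}: a division algebra.

[3, 29]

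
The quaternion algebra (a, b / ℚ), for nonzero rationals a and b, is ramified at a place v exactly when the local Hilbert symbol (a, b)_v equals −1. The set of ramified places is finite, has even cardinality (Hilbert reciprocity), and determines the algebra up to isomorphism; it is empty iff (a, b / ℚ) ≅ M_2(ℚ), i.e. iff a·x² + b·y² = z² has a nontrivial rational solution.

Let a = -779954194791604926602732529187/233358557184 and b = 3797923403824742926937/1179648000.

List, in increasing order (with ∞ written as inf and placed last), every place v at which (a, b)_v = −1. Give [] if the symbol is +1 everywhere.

[5, 47]

(a, b) ≡ (-1363, 44485) mod (ℚ^×)²; places V = {2, 3, 5, 7, 17, 19, 29, 31, 37, 41, 47, ∞}.
(a,b)_29: α=3, u≡14; β=2, v≡25 (mod 29); (14|29)=-1, (25|29)=+1; sign (−1)^0·-1^2·+1^3 = +1.
(a,b)_19: α=2, u≡11; β=0, v≡17 (mod 19); (11|19)=+1, (17|19)=+1; sign (−1)^0·+1^0·+1^2 = +1.
(a,b)_17: α=-2, u≡14; β=0, v≡1 (mod 17); (14|17)=-1, (1|17)=+1; sign (−1)^0·-1^0·+1^-2 = +1.
(a,b)_47: α=9, u≡18; β=6, v≡38 (mod 47); (18|47)=+1, (38|47)=-1; sign (−1)^0·+1^6·-1^9 = -1.
(a,b)_37: α=-2, u≡13; β=0, v≡3 (mod 37); (13|37)=-1, (3|37)=+1; sign (−1)^0·-1^0·+1^-2 = +1.
(a,b)_7: α=2, u≡2; β=3, v≡6 (mod 7); (2|7)=+1, (6|7)=-1; sign (−1)^0·+1^3·-1^2 = +1.
(a,b)_2: α=-16, β=-20; u≡5, v≡5 (mod 8); ε(u)ε(v)=0·0, αω(v)=-16·1, βω(u)=-20·1; sum ≡ 0  ⇒  +1.
(a,b)_31: α=2, u≡20; β=3, v≡1 (mod 31); (20|31)=+1, (1|31)=+1; sign (−1)^0·+1^3·+1^2 = +1.
(a,b)_41: α=2, u≡2; β=1, v≡27 (mod 41); (2|41)=+1, (27|41)=-1; sign (−1)^0·+1^1·-1^2 = +1.
(a,b)_3: α=-2, u≡2; β=-2, v≡1 (mod 3); (2|3)=-1, (1|3)=+1; sign (−1)^0·-1^-2·+1^-2 = +1.
(a,b)_∞: sgn(-1363)=−, sgn(44485)=+, so +1.
(a,b)_5: α=0, u≡2; β=-3, v≡3 (mod 5); (2|5)=-1, (3|5)=-1; sign (−1)^0·-1^-3·-1^0 = -1.
(-1363, 44485 / ℚ) ramifies at {5, 47}: a division algebra.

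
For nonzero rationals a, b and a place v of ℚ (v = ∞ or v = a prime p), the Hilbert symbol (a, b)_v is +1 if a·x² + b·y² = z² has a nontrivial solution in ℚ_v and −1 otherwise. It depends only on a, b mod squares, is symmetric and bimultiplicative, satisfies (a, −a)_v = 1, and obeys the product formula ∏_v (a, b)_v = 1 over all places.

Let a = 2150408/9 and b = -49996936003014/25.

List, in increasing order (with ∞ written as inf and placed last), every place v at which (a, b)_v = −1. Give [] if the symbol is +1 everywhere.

Mod squares: a ≡ 537602, b ≡ -3800566. Check v ∈ {∞, 2, 3, 5, 7, 11, 13, 23, 29, 31, 37}.
v=3: a=3^-2·(≡2), b=3^4·(≡2) mod 3; (2|3)=-1, (2|3)=-1; (−1)^{-2·4·1}·(-1)^4·(-1)^-2 = +1.
v=7: a=7^0·(≡4), b=7^1·(≡6) mod 7; (4|7)=+1, (6|7)=-1; (−1)^{0·1·3}·(+1)^1·(-1)^0 = +1.
v=5: a=5^0·(≡2), b=5^-2·(≡1) mod 5; (2|5)=-1, (1|5)=+1; (−1)^{0·-2·2}·(-1)^-2·(+1)^0 = +1.
v=37: a=37^0·(≡17), b=37^1·(≡19) mod 37; (17|37)=-1, (19|37)=-1; (−1)^{0·1·18}·(-1)^1·(-1)^0 = -1.
v=29: a=29^1·(≡16), b=29^1·(≡3) mod 29; (16|29)=+1, (3|29)=-1; (−1)^{1·1·14}·(+1)^1·(-1)^1 = -1.
v=13: a=13^1·(≡12), b=13^2·(≡4) mod 13; (12|13)=+1, (4|13)=+1; (−1)^{1·2·6}·(+1)^2·(+1)^1 = +1.
v=∞: 537602 > 0 and -3800566 < 0  ⇒  (a,b)_∞ = +1.
v=23: a=23^1·(≡18), b=23^1·(≡8) mod 23; (18|23)=+1, (8|23)=+1; (−1)^{1·1·11}·(+1)^1·(+1)^1 = -1.
v=2: v_2(a)=3, v_2(b)=1; units ≡ 1, 5 (mod 8); ε·ε+αω+βω = 0·0+3·1+1·0 ≡ 1  ⇒  (a,b)_2 = -1.
v=31: a=31^1·(≡23), b=31^2·(≡22) mod 31; (23|31)=-1, (22|31)=-1; (−1)^{1·2·15}·(-1)^2·(-1)^1 = -1.
v=11: a=11^0·(≡2), b=11^1·(≡1) mod 11; (2|11)=-1, (1|11)=+1; (−1)^{0·1·5}·(-1)^1·(+1)^0 = -1.
|Ram(537602, -3800566)| = 6, even; anisotropic at {2, 11, 23, 29, 31, 37}.

[2, 11, 23, 29, 31, 37]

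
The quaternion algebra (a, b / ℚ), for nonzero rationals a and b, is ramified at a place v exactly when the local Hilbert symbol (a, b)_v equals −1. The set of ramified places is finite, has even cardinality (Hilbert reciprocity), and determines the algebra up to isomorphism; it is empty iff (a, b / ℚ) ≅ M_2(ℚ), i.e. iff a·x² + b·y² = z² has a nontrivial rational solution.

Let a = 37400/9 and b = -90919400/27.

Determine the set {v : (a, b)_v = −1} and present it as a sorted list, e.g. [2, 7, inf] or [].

[2, 3, 11, 17]

Mod squares: a ≡ 374, b ≡ -78. Check v ∈ {∞, 2, 3, 5, 11, 13, 17}.
v=2: v_2(a)=3, v_2(b)=3; units ≡ 3, 1 (mod 8); ε·ε+αω+βω = 1·0+3·0+3·1 ≡ 1  ⇒  (a,b)_2 = -1.
v=17: a=17^1·(≡14), b=17^2·(≡7) mod 17; (14|17)=-1, (7|17)=-1; (−1)^{1·2·8}·(-1)^2·(-1)^1 = -1.
v=3: a=3^-2·(≡2), b=3^-3·(≡1) mod 3; (2|3)=-1, (1|3)=+1; (−1)^{-2·-3·1}·(-1)^-3·(+1)^-2 = -1.
v=13: a=13^0·(≡10), b=13^1·(≡5) mod 13; (10|13)=+1, (5|13)=-1; (−1)^{0·1·6}·(+1)^1·(-1)^0 = +1.
v=∞: 374 > 0 and -78 < 0  ⇒  (a,b)_∞ = +1.
v=11: a=11^1·(≡5), b=11^2·(≡2) mod 11; (5|11)=+1, (2|11)=-1; (−1)^{1·2·5}·(+1)^2·(-1)^1 = -1.
v=5: a=5^2·(≡4), b=5^2·(≡2) mod 5; (4|5)=+1, (2|5)=-1; (−1)^{2·2·2}·(+1)^2·(-1)^2 = +1.
(374, -78 / ℚ) ramifies at {2, 3, 11, 17}: a division algebra.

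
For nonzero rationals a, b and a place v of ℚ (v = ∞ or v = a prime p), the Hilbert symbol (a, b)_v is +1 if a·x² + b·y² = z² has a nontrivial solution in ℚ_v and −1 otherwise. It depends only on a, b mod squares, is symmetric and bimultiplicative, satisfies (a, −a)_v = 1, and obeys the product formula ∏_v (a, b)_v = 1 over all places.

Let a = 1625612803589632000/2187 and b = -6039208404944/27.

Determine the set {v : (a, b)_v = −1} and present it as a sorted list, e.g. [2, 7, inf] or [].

[3, 5, 11, 17]

Mod squares: a ≡ 165, b ≡ -663. Check v ∈ {∞, 2, 3, 5, 11, 13, 17}.
v=2: v_2(a)=12, v_2(b)=4; units ≡ 5, 1 (mod 8); ε·ε+αω+βω = 0·0+12·0+4·1 ≡ 0  ⇒  (a,b)_2 = +1.
v=13: a=13^4·(≡3), b=13^3·(≡10) mod 13; (3|13)=+1, (10|13)=+1; (−1)^{4·3·6}·(+1)^3·(+1)^4 = +1.
v=∞: 165 > 0 and -663 < 0  ⇒  (a,b)_∞ = +1.
v=11: a=11^3·(≡3), b=11^2·(≡8) mod 11; (3|11)=+1, (8|11)=-1; (−1)^{3·2·5}·(+1)^2·(-1)^3 = -1.
v=5: a=5^3·(≡3), b=5^0·(≡3) mod 5; (3|5)=-1, (3|5)=-1; (−1)^{3·0·2}·(-1)^0·(-1)^3 = -1.
v=3: a=3^-7·(≡1), b=3^-3·(≡1) mod 3; (1|3)=+1, (1|3)=+1; (−1)^{-7·-3·1}·(+1)^-3·(+1)^-7 = -1.
v=17: a=17^4·(≡5), b=17^5·(≡11) mod 17; (5|17)=-1, (11|17)=-1; (−1)^{4·5·8}·(-1)^5·(-1)^4 = -1.
(165, -663 / ℚ) ramifies at {3, 5, 11, 17}: a division algebra.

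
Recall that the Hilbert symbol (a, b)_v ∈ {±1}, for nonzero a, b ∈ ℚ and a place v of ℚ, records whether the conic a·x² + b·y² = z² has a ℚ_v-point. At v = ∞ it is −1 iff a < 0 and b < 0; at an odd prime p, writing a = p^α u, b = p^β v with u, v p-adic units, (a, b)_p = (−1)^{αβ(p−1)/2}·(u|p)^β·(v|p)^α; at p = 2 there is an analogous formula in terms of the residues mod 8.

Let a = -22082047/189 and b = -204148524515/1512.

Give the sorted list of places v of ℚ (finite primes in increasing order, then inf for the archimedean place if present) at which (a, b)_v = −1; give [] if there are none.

[2, 3, 5, inf]

(a, b) ≡ (-5187, -51870) mod (ℚ^×)²; places V = {2, 3, 5, 7, 13, 19, 23, 43, ∞}.
(a,b)_7: α=-1, u≡1; β=-1, v≡5 (mod 7); (1|7)=+1, (5|7)=-1; sign (−1)^1·+1^-1·-1^-1 = +1.
(a,b)_43: α=0, u≡38; β=2, v≡13 (mod 43); (38|43)=+1, (13|43)=+1; sign (−1)^0·+1^2·+1^0 = +1.
(a,b)_∞: sgn(-5187)=−, sgn(-51870)=−, so -1.
(a,b)_19: α=1, u≡2; β=1, v≡17 (mod 19); (2|19)=-1, (17|19)=+1; sign (−1)^1·-1^1·+1^1 = +1.
(a,b)_13: α=3, u≡9; β=3, v≡12 (mod 13); (9|13)=+1, (12|13)=+1; sign (−1)^0·+1^3·+1^3 = +1.
(a,b)_23: α=2, u≡5; β=2, v≡8 (mod 23); (5|23)=-1, (8|23)=+1; sign (−1)^0·-1^2·+1^2 = +1.
(a,b)_2: α=0, β=-3; u≡5, v≡1 (mod 8); ε(u)ε(v)=0·0, αω(v)=0·0, βω(u)=-3·1; sum ≡ 1  ⇒  -1.
(a,b)_3: α=-3, u≡2; β=-3, v≡2 (mod 3); (2|3)=-1, (2|3)=-1; sign (−1)^1·-1^-3·-1^-3 = -1.
(a,b)_5: α=0, u≡2; β=1, v≡1 (mod 5); (2|5)=-1, (1|5)=+1; sign (−1)^0·-1^1·+1^0 = -1.
(-5187, -51870 / ℚ) ramifies at {2, 3, 5, ∞}: a division algebra.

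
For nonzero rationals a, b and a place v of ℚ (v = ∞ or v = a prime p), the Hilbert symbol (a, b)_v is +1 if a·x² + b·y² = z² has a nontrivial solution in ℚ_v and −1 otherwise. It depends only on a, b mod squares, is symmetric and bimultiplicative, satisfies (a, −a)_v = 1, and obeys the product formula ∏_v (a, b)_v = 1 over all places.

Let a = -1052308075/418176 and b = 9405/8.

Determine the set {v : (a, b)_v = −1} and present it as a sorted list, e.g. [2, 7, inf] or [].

Mod squares: a ≡ -30498, b ≡ 2090. Check v ∈ {∞, 2, 3, 5, 7, 11, 13, 17, 19, 23}.
v=7: a=7^2·(≡1), b=7^0·(≡4) mod 7; (1|7)=+1, (4|7)=+1; (−1)^{2·0·3}·(+1)^0·(+1)^2 = +1.
v=∞: -30498 < 0 and 2090 > 0  ⇒  (a,b)_∞ = +1.
v=17: a=17^1·(≡1), b=17^0·(≡9) mod 17; (1|17)=+1, (9|17)=+1; (−1)^{1·0·8}·(+1)^0·(+1)^1 = +1.
v=11: a=11^-2·(≡3), b=11^1·(≡1) mod 11; (3|11)=+1, (1|11)=+1; (−1)^{-2·1·5}·(+1)^1·(+1)^-2 = +1.
v=23: a=23^1·(≡12), b=23^0·(≡17) mod 23; (12|23)=+1, (17|23)=-1; (−1)^{1·0·11}·(+1)^0·(-1)^1 = -1.
v=5: a=5^2·(≡2), b=5^1·(≡2) mod 5; (2|5)=-1, (2|5)=-1; (−1)^{2·1·2}·(-1)^1·(-1)^2 = -1.
v=2: v_2(a)=-7, v_2(b)=-3; units ≡ 7, 5 (mod 8); ε·ε+αω+βω = 1·0+-7·1+-3·0 ≡ 1  ⇒  (a,b)_2 = -1.
v=3: a=3^-3·(≡1), b=3^2·(≡2) mod 3; (1|3)=+1, (2|3)=-1; (−1)^{-3·2·1}·(+1)^2·(-1)^-3 = -1.
v=19: a=19^0·(≡17), b=19^1·(≡12) mod 19; (17|19)=+1, (12|19)=-1; (−1)^{0·1·9}·(+1)^1·(-1)^0 = +1.
v=13: a=13^3·(≡2), b=13^0·(≡4) mod 13; (2|13)=-1, (4|13)=+1; (−1)^{3·0·6}·(-1)^0·(+1)^3 = +1.
Ram(-30498, 2090) = {2, 3, 5, 23}; no ℚ_2-point on the conic.

[2, 3, 5, 23]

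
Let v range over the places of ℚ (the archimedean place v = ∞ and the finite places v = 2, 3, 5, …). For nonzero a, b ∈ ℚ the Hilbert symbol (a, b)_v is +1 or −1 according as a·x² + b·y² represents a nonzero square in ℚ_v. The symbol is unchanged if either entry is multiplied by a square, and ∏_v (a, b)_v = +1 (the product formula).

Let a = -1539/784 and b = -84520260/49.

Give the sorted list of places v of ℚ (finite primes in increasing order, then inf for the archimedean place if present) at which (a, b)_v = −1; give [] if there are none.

Mod squares: a ≡ -19, b ≡ -28985. Check v ∈ {∞, 2, 3, 5, 7, 11, 17, 19, 31}.
v=19: a=19^1·(≡18), b=19^0·(≡16) mod 19; (18|19)=-1, (16|19)=+1; (−1)^{1·0·9}·(-1)^0·(+1)^1 = +1.
v=7: a=7^-2·(≡4), b=7^-2·(≡1) mod 7; (4|7)=+1, (1|7)=+1; (−1)^{-2·-2·3}·(+1)^-2·(+1)^-2 = +1.
v=∞: -19 < 0 and -28985 < 0  ⇒  (a,b)_∞ = -1.
v=5: a=5^0·(≡4), b=5^1·(≡2) mod 5; (4|5)=+1, (2|5)=-1; (−1)^{0·1·2}·(+1)^1·(-1)^0 = +1.
v=2: v_2(a)=-4, v_2(b)=2; units ≡ 5, 7 (mod 8); ε·ε+αω+βω = 0·1+-4·0+2·1 ≡ 0  ⇒  (a,b)_2 = +1.
v=17: a=17^0·(≡4), b=17^1·(≡14) mod 17; (4|17)=+1, (14|17)=-1; (−1)^{0·1·8}·(+1)^1·(-1)^0 = +1.
v=3: a=3^4·(≡2), b=3^6·(≡1) mod 3; (2|3)=-1, (1|3)=+1; (−1)^{4·6·1}·(-1)^6·(+1)^4 = +1.
v=11: a=11^0·(≡4), b=11^1·(≡1) mod 11; (4|11)=+1, (1|11)=+1; (−1)^{0·1·5}·(+1)^1·(+1)^0 = +1.
v=31: a=31^0·(≡15), b=31^1·(≡27) mod 31; (15|31)=-1, (27|31)=-1; (−1)^{0·1·15}·(-1)^1·(-1)^0 = -1.
(-19, -28985 / ℚ) ramifies at {31, ∞}: a division algebra.

[31, inf]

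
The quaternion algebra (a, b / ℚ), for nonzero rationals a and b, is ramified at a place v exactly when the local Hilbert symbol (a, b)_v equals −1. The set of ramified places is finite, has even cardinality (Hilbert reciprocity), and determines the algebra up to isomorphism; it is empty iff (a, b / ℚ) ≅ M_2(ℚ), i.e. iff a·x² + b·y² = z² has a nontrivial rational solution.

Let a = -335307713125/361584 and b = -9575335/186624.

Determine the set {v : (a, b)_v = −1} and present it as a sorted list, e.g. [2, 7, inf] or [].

[37, inf]

(a, b) ≡ (-137448451, -1615) mod (ℚ^×)²; places V = {2, 3, 5, 7, 11, 17, 19, 31, 37, 53, ∞}.
(a,b)_11: α=2, u≡1; β=2, v≡6 (mod 11); (1|11)=+1, (6|11)=-1; sign (−1)^0·+1^2·-1^2 = +1.
(a,b)_17: α=1, u≡7; β=1, v≡14 (mod 17); (7|17)=-1, (14|17)=-1; sign (−1)^0·-1^1·-1^1 = +1.
(a,b)_31: α=-1, u≡1; β=0, v≡25 (mod 31); (1|31)=+1, (25|31)=+1; sign (−1)^0·+1^0·+1^-1 = +1.
(a,b)_∞: sgn(-137448451)=−, sgn(-1615)=−, so -1.
(a,b)_3: α=-6, u≡2; β=-6, v≡2 (mod 3); (2|3)=-1, (2|3)=-1; sign (−1)^0·-1^-6·-1^-6 = +1.
(a,b)_5: α=4, u≡1; β=1, v≡2 (mod 5); (1|5)=+1, (2|5)=-1; sign (−1)^0·+1^1·-1^4 = +1.
(a,b)_37: α=1, u≡17; β=0, v≡17 (mod 37); (17|37)=-1, (17|37)=-1; sign (−1)^0·-1^0·-1^1 = -1.
(a,b)_2: α=-4, β=-8; u≡5, v≡1 (mod 8); ε(u)ε(v)=0·0, αω(v)=-4·0, βω(u)=-8·1; sum ≡ 0  ⇒  +1.
(a,b)_19: α=1, u≡1; β=1, v≡8 (mod 19); (1|19)=+1, (8|19)=-1; sign (−1)^1·+1^1·-1^1 = +1.
(a,b)_7: α=1, u≡4; β=2, v≡1 (mod 7); (4|7)=+1, (1|7)=+1; sign (−1)^0·+1^2·+1^1 = +1.
(a,b)_53: α=1, u≡43; β=0, v≡40 (mod 53); (43|53)=+1, (40|53)=+1; sign (−1)^0·+1^0·+1^1 = +1.
|Ram(-137448451, -1615)| = 2, even; anisotropic at {37, ∞}.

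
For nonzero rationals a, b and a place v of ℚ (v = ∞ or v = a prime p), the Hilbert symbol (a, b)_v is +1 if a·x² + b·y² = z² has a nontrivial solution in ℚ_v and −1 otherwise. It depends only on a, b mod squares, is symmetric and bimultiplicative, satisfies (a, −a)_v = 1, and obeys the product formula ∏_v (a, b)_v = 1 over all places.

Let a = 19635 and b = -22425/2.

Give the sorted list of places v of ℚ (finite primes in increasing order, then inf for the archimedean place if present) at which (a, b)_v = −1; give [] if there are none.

[3, 7, 11, 13]

(a, b) ≡ (19635, -1794) mod (ℚ^×)²; places V = {2, 3, 5, 7, 11, 13, 17, 23, ∞}.
(a,b)_3: α=1, u≡2; β=1, v≡2 (mod 3); (2|3)=-1, (2|3)=-1; sign (−1)^1·-1^1·-1^1 = -1.
(a,b)_2: α=0, β=-1; u≡3, v≡7 (mod 8); ε(u)ε(v)=1·1, αω(v)=0·0, βω(u)=-1·1; sum ≡ 0  ⇒  +1.
(a,b)_5: α=1, u≡2; β=2, v≡4 (mod 5); (2|5)=-1, (4|5)=+1; sign (−1)^0·-1^2·+1^1 = +1.
(a,b)_∞: sgn(19635)=+, sgn(-1794)=−, so +1.
(a,b)_17: α=1, u≡16; β=0, v≡16 (mod 17); (16|17)=+1, (16|17)=+1; sign (−1)^0·+1^0·+1^1 = +1.
(a,b)_23: α=0, u≡16; β=1, v≡7 (mod 23); (16|23)=+1, (7|23)=-1; sign (−1)^0·+1^1·-1^0 = +1.
(a,b)_13: α=0, u≡5; β=1, v≡2 (mod 13); (5|13)=-1, (2|13)=-1; sign (−1)^0·-1^1·-1^0 = -1.
(a,b)_7: α=1, u≡5; β=0, v≡5 (mod 7); (5|7)=-1, (5|7)=-1; sign (−1)^0·-1^0·-1^1 = -1.
(a,b)_11: α=1, u≡3; β=0, v≡2 (mod 11); (3|11)=+1, (2|11)=-1; sign (−1)^0·+1^0·-1^1 = -1.
Ram(19635, -1794) = {3, 7, 11, 13}; no ℚ_3-point on the conic.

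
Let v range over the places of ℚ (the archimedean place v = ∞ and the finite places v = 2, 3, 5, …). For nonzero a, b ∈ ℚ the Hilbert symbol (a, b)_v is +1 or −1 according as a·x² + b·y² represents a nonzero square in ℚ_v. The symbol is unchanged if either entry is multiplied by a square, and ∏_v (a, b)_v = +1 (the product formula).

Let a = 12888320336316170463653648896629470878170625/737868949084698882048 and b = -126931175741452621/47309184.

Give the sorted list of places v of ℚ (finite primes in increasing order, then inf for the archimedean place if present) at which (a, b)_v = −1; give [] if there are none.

[2, 3, 29, 31]

(a, b) ≡ (6699, -5500321134) mod (ℚ^×)²; places V = {2, 3, 5, 7, 11, 13, 17, 19, 29, 31, 37, 41, ∞}.
(a,b)_11: α=5, u≡9; β=1, v≡2 (mod 11); (9|11)=+1, (2|11)=-1; sign (−1)^1·+1^1·-1^5 = +1.
(a,b)_17: α=-2, u≡16; β=1, v≡8 (mod 17); (16|17)=+1, (8|17)=+1; sign (−1)^0·+1^1·+1^-2 = +1.
(a,b)_7: α=7, u≡3; β=3, v≡2 (mod 7); (3|7)=-1, (2|7)=+1; sign (−1)^1·-1^3·+1^7 = +1.
(a,b)_41: α=10, u≡23; β=5, v≡31 (mod 41); (23|41)=+1, (31|41)=+1; sign (−1)^0·+1^5·+1^10 = +1.
(a,b)_3: α=-17, u≡1; β=-7, v≡1 (mod 3); (1|3)=+1, (1|3)=+1; sign (−1)^1·+1^-7·+1^-17 = -1.
(a,b)_29: α=3, u≡6; β=1, v≡12 (mod 29); (6|29)=+1, (12|29)=-1; sign (−1)^0·+1^1·-1^3 = -1.
(a,b)_13: α=-6, u≡9; β=-2, v≡1 (mod 13); (9|13)=+1, (1|13)=+1; sign (−1)^0·+1^-2·+1^-6 = +1.
(a,b)_∞: sgn(6699)=+, sgn(-5500321134)=−, so +1.
(a,b)_37: α=2, u≡22; β=0, v≡23 (mod 37); (22|37)=-1, (23|37)=-1; sign (−1)^0·-1^0·-1^2 = +1.
(a,b)_2: α=-12, β=-7; u≡3, v≡1 (mod 8); ε(u)ε(v)=1·0, αω(v)=-12·0, βω(u)=-7·1; sum ≡ 1  ⇒  -1.
(a,b)_31: α=2, u≡15; β=1, v≡30 (mod 31); (15|31)=-1, (30|31)=-1; sign (−1)^0·-1^1·-1^2 = -1.
(a,b)_5: α=4, u≡1; β=0, v≡1 (mod 5); (1|5)=+1, (1|5)=+1; sign (−1)^0·+1^0·+1^4 = +1.
(a,b)_19: α=2, u≡16; β=1, v≡4 (mod 19); (16|19)=+1, (4|19)=+1; sign (−1)^0·+1^1·+1^2 = +1.
Ram(6699, -5500321134) = {2, 3, 29, 31}; no ℚ_2-point on the conic.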